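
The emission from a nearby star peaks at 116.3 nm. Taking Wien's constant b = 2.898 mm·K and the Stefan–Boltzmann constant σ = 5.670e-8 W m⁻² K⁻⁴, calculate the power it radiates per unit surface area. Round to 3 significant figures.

Wien's law: T = b/λ_max = 2.898×10⁻³/1.163×10⁻⁷ = 24918.3 K.
Then I = σT⁴ = 5.670×10⁻⁸×(24918.3)⁴ = 2.19×10¹⁰ W/m².

I ≈ 2.19×10¹⁰ W/m²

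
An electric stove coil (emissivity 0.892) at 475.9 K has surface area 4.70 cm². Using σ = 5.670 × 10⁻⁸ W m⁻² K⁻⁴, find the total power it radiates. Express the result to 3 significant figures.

P ≈ 1.22 W

Area A = 4.70 cm² = 4.70×10⁻⁴ m².
P = εσAT⁴ = 0.892 × 5.670×10⁻⁸ × 4.70×10⁻⁴ × (475.9)⁴ = 1.22 W.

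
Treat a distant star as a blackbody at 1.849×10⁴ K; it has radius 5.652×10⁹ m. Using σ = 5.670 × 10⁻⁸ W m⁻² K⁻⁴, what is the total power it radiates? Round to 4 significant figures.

P ≈ 2.660×10³⁰ W

Surface area A = 4πR² = 4π(5.652×10⁹ m)² = 4.01434×10²⁰ m².
P = σAT⁴ = 5.670×10⁻⁸ × 4.01434×10²⁰ × (1.849×10⁴)⁴ = 2.660×10³⁰ W.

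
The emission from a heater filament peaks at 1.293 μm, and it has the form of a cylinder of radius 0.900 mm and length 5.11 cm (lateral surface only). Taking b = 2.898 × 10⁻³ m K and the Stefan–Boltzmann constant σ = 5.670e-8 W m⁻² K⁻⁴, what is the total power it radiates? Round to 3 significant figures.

P ≈ 413 W

Wien's law: T = b/λ_max = 2.898×10⁻³/1.293×10⁻⁶ = 2241.30 K.
Lateral area A = 2πrL = 2π×9.00×10⁻⁴×0.0511 = 2.88964×10⁻⁴ m².
Then P = σAT⁴ = 5.670×10⁻⁸×2.88964×10⁻⁴×(2241.30)⁴ = 413 W.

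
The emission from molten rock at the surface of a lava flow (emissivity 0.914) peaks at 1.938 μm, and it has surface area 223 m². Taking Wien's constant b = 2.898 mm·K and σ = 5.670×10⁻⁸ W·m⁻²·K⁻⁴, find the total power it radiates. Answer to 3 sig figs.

P ≈ 5.78×10⁷ W

Wien's law: T = b/λ_max = 2.898×10⁻³/1.938×10⁻⁶ = 1495.36 K.
Area A = 223 m².
Then P = εσAT⁴ = 0.914×5.670×10⁻⁸×223×(1495.36)⁴ = 5.78×10⁷ W.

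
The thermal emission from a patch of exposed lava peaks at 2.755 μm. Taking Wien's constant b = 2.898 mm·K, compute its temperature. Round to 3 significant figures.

T ≈ 1.05×10³ K

Wien's law gives T = b/λ_max = (2.898×10⁻³ m·K)/(2.755×10⁻⁶ m) = 1.05×10³ K.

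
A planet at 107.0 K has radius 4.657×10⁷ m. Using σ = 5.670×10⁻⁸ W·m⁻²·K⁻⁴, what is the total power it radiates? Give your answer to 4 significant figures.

P ≈ 2.026×10¹⁷ W

Surface area A = 4πR² = 4π(4.657×10⁷ m)² = 2.72535×10¹⁶ m².
P = σAT⁴ = 5.670×10⁻⁸ × 2.72535×10¹⁶ × (107.0)⁴ = 2.026×10¹⁷ W.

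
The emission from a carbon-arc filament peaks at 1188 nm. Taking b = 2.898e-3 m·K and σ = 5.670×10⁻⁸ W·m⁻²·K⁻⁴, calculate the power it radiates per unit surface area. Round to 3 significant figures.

I ≈ 2.01×10⁶ W/m²

Wien's law: T = b/λ_max = 2.898×10⁻³/1.188×10⁻⁶ = 2439.39 K.
Then I = σT⁴ = 5.670×10⁻⁸×(2439.39)⁴ = 2.01×10⁶ W/m².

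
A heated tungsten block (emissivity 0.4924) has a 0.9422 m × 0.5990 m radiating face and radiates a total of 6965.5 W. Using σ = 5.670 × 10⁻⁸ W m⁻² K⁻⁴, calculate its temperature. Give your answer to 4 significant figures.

T ≈ 815.4 K

Area A = 0.9422 × 0.5990 = 0.564378 m².
P = εσAT⁴ ⇒ T = (P/(εσA))^(1/4) = (6965.5/(0.4924×5.670×10⁻⁸×0.564378))^(1/4) = 815.4 K.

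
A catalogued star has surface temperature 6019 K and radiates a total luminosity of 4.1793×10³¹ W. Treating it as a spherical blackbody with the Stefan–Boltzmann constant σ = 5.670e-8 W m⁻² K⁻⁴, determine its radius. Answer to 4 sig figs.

L = 4πR²σT⁴ ⇒ R = √(L/(4πσT⁴)).
σT⁴ = 7.44184×10⁷ W/m², so R = √(4.1793×10³¹/(4π×7.44184×10⁷)) = 2.114×10¹¹ m.

R ≈ 2.114×10¹¹ m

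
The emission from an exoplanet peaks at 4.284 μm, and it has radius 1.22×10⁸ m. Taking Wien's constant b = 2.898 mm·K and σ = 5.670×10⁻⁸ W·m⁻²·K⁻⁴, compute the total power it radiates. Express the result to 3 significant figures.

Wien's law: T = b/λ_max = 2.898×10⁻³/4.284×10⁻⁶ = 676.471 K.
Surface area A = 4πR² = 4π(1.22×10⁸ m)² = 1.87038×10¹⁷ m².
Then P = σAT⁴ = 5.670×10⁻⁸×1.87038×10¹⁷×(676.471)⁴ = 2.22×10²¹ W.

P ≈ 2.22×10²¹ W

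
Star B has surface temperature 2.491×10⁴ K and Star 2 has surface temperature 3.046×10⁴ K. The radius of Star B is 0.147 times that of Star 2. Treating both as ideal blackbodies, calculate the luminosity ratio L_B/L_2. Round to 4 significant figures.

L_B/L_2 ≈ 9.665×10⁻³

L ∝ R²T⁴, so L_B/L_2 = (R_B/R_2)²(T_B/T_2)⁴ = (0.147)² × (2.491×10⁴/3.046×10⁴)⁴ = 0.021609 × 0.447276 = 9.665×10⁻³.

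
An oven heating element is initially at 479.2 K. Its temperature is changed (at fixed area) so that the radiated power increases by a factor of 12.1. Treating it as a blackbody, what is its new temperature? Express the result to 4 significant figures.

T₂ ≈ 893.7 K

P ∝ T⁴, so T₂/T₁ = (P₂/P₁)^(1/4) = (12.1)^(1/4) = 1.86508.
T₂ = 479.2 × 1.86508 = 893.7 K.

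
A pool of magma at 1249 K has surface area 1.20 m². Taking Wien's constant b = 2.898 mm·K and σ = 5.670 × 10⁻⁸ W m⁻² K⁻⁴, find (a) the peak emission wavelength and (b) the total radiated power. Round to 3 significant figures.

(a) λ_max = b/T = 2.898×10⁻³/1249 = 2.320×10⁻⁶ m = 2.32 μm.
Area A = 1.20 m².
(b) P = σAT⁴ = 5.670×10⁻⁸×1.20×(1249)⁴ = 1.66×10⁵ W.

λ_max ≈ 2.32 μm; P ≈ 1.66×10⁵ W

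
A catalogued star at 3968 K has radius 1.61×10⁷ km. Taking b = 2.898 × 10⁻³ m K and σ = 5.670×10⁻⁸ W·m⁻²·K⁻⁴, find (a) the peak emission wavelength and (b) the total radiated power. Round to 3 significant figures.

(a) λ_max = b/T = 2.898×10⁻³/3968 = 7.303×10⁻⁷ m = 730 nm.
Surface area A = 4πR² = 4π(1.61×10¹⁰ m)² = 3.25733×10²¹ m².
(b) P = σAT⁴ = 5.670×10⁻⁸×3.25733×10²¹×(3968)⁴ = 4.58×10²⁸ W.

λ_max ≈ 730 nm; P ≈ 4.58×10²⁸ W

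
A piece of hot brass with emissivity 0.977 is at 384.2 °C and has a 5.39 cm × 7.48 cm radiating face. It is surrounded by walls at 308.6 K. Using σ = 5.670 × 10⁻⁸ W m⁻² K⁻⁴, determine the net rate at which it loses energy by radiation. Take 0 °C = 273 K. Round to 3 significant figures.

Net loss ≈ 39.6 W

T = 384.2 °C + 273 = 657.2 K.
Area A = 0.0539 × 0.0748 = 4.03172×10⁻³ m².
Net radiated power P_net = εσA(T⁴ − T₀⁴) = 0.977×5.670×10⁻⁸×4.03172×10⁻³×(657.2⁴ − 308.6⁴).
T⁴ − T₀⁴ = 1.86548×10¹¹ − 9.06951×10⁹ = 1.77478×10¹¹ K⁴, so P_net = 39.6 W.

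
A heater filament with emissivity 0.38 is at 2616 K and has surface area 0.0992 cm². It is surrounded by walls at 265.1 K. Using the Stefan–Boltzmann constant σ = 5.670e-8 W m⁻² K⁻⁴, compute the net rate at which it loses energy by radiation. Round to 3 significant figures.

Net loss ≈ 10.0 W

Area A = 0.0992 cm² = 9.92×10⁻⁶ m².
Net radiated power P_net = εσA(T⁴ − T₀⁴) = 0.38×5.670×10⁻⁸×9.92×10⁻⁶×(2616⁴ − 265.1⁴).
T⁴ − T₀⁴ = 4.68329×10¹³ − 4.93900×10⁹ = 4.68280×10¹³ K⁴, so P_net = 10.0 W.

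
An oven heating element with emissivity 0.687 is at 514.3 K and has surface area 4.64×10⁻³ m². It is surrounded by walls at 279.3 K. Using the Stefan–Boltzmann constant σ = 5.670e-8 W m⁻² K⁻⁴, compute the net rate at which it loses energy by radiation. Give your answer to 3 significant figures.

Net loss ≈ 11.5 W

Area A = 4.64×10⁻³ m².
Net radiated power P_net = εσA(T⁴ − T₀⁴) = 0.687×5.670×10⁻⁸×4.64×10⁻³×(514.3⁴ − 279.3⁴).
T⁴ − T₀⁴ = 6.99626×10¹⁰ − 6.08532×10⁹ = 6.38773×10¹⁰ K⁴, so P_net = 11.5 W.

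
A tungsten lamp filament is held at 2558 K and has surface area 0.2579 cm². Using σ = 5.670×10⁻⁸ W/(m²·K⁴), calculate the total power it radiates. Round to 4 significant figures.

Area A = 0.2579 cm² = 2.579×10⁻⁵ m².
P = σAT⁴ = 5.670×10⁻⁸ × 2.579×10⁻⁵ × (2558)⁴ = 62.61 W.

P ≈ 62.61 W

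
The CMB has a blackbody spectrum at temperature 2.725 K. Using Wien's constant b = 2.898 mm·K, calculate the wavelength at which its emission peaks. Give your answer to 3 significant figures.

λ_max ≈ 1.06 mm

Wien's displacement law: λ_max = b/T = (2.898×10⁻³ m·K)/(2.725 K) = 1.063×10⁻³ m.
That is 1.06 mm, in the microwave range.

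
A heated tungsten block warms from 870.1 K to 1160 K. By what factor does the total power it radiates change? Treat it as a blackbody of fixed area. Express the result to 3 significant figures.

P ∝ T⁴, so P₂/P₁ = (T₂/T₁)⁴ = (1160/870.1)⁴ = (1.33318)⁴ = 3.16.

P₂/P₁ ≈ 3.16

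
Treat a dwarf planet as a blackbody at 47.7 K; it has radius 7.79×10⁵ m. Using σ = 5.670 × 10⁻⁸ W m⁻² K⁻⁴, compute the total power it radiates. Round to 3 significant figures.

P ≈ 2.24×10¹² W

Surface area A = 4πR² = 4π(7.79×10⁵ m)² = 7.62579×10¹² m².
P = σAT⁴ = 5.670×10⁻⁸ × 7.62579×10¹² × (47.7)⁴ = 2.24×10¹² W.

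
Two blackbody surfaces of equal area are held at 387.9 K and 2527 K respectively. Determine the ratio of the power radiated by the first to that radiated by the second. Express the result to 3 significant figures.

P₁/P₂ ≈ 5.55×10⁻⁴

With equal areas, P₁/P₂ = (T₁/T₂)⁴ = (387.9/2527)⁴ = 5.55×10⁻⁴.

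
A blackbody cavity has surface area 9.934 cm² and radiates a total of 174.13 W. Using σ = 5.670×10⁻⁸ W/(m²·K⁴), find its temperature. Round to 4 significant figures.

Area A = 9.934 cm² = 9.934×10⁻⁴ m².
P = σAT⁴ ⇒ T = (P/(σA))^(1/4) = (174.13/(5.670×10⁻⁸×9.934×10⁻⁴))^(1/4) = 1326 K.

T ≈ 1326 K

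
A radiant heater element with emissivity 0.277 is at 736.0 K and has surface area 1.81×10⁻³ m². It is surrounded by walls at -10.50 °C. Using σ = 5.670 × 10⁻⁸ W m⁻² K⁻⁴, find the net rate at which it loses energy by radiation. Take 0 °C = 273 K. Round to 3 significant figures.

Surroundings: T = -10.50 °C + 273 = 262.50 K.
Area A = 1.81×10⁻³ m².
Net radiated power P_net = εσA(T⁴ − T₀⁴) = 0.277×5.670×10⁻⁸×1.81×10⁻³×(736.0⁴ − 262.50⁴).
T⁴ − T₀⁴ = 2.93435×10¹¹ − 4.74807×10⁹ = 2.88687×10¹¹ K⁴, so P_net = 8.21 W.

Net loss ≈ 8.21 W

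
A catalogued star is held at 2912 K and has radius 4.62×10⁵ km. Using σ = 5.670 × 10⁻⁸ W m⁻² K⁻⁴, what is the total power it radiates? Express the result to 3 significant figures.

P ≈ 1.09×10²⁵ W

Surface area A = 4πR² = 4π(4.62×10⁸ m)² = 2.68222×10¹⁸ m².
P = σAT⁴ = 5.670×10⁻⁸ × 2.68222×10¹⁸ × (2912)⁴ = 1.09×10²⁵ W.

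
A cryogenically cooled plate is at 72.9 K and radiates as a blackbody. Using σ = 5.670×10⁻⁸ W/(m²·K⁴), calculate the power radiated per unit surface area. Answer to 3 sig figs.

Stefan–Boltzmann: I = σT⁴ = 5.670×10⁻⁸ × (72.9)⁴ = 1.60 W/m².

I ≈ 1.60 W/m²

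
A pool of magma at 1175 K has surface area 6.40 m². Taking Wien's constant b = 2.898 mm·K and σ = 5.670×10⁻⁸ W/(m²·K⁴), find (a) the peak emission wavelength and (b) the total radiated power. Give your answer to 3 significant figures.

(a) λ_max = b/T = 2.898×10⁻³/1175 = 2.466×10⁻⁶ m = 2.47 μm.
Area A = 6.40 m².
(b) P = σAT⁴ = 5.670×10⁻⁸×6.40×(1175)⁴ = 6.92×10⁵ W.

λ_max ≈ 2.47 μm; P ≈ 6.92×10⁵ W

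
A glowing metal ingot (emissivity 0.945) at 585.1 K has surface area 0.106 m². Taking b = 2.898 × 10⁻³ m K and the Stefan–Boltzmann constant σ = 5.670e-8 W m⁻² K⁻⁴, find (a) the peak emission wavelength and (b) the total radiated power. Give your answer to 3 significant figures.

(a) λ_max = b/T = 2.898×10⁻³/585.1 = 4.953×10⁻⁶ m = 4.95 μm.
Area A = 0.106 m².
(b) P = εσAT⁴ = 0.945×5.670×10⁻⁸×0.106×(585.1)⁴ = 666 W.

λ_max ≈ 4.95 μm; P ≈ 666 W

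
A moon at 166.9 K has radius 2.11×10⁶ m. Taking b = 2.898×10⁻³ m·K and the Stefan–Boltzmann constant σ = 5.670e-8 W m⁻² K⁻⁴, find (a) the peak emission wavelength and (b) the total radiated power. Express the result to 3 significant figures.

λ_max ≈ 17.4 μm; P ≈ 2.46×10¹⁵ W

(a) λ_max = b/T = 2.898×10⁻³/166.9 = 1.736×10⁻⁵ m = 17.4 μm.
Surface area A = 4πR² = 4π(2.11×10⁶ m)² = 5.59467×10¹³ m².
(b) P = σAT⁴ = 5.670×10⁻⁸×5.59467×10¹³×(166.9)⁴ = 2.46×10¹⁵ W.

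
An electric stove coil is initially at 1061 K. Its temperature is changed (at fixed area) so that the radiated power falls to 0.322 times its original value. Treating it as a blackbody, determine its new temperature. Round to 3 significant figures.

P ∝ T⁴, so T₂/T₁ = (P₂/P₁)^(1/4) = (0.322)^(1/4) = 0.753293.
T₂ = 1061 × 0.753293 = 799 K.

T₂ ≈ 799 K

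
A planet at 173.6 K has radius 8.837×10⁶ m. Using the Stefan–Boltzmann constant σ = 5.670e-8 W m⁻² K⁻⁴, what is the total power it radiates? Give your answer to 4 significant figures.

P ≈ 5.054×10¹⁶ W

Surface area A = 4πR² = 4π(8.837×10⁶ m)² = 9.81340×10¹⁴ m².
P = σAT⁴ = 5.670×10⁻⁸ × 9.81340×10¹⁴ × (173.6)⁴ = 5.054×10¹⁶ W.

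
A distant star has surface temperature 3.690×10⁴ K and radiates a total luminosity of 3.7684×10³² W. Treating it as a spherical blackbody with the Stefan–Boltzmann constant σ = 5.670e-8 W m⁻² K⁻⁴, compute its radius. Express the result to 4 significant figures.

R ≈ 1.689×10¹⁰ m

L = 4πR²σT⁴ ⇒ R = √(L/(4πσT⁴)).
σT⁴ = 1.05121×10¹¹ W/m², so R = √(3.7684×10³²/(4π×1.05121×10¹¹)) = 1.689×10¹⁰ m.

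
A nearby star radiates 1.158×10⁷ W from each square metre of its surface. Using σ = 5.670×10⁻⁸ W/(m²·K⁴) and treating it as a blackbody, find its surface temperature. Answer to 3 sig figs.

T ≈ 3.78×10³ K

I = σT⁴, so T = (I/σ)^(1/4) = (1.158×10⁷/(5.670×10⁻⁸))^(1/4) = 3.78×10³ K.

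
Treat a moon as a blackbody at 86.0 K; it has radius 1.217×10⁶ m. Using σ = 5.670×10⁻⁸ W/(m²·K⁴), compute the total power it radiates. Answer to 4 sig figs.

P ≈ 5.773×10¹³ W

Surface area A = 4πR² = 4π(1.217×10⁶ m)² = 1.86119×10¹³ m².
P = σAT⁴ = 5.670×10⁻⁸ × 1.86119×10¹³ × (86.0)⁴ = 5.773×10¹³ W.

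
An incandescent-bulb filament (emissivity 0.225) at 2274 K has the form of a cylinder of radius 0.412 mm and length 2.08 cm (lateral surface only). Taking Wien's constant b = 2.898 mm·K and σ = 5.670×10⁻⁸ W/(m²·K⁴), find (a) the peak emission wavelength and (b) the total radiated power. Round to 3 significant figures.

(a) λ_max = b/T = 2.898×10⁻³/2274 = 1.274×10⁻⁶ m = 1.27×10³ nm.
Lateral area A = 2πrL = 2π×4.12×10⁻⁴×0.0208 = 5.38444×10⁻⁵ m².
(b) P = εσAT⁴ = 0.225×5.670×10⁻⁸×5.38444×10⁻⁵×(2274)⁴ = 18.4 W.

λ_max ≈ 1.27×10³ nm; P ≈ 18.4 W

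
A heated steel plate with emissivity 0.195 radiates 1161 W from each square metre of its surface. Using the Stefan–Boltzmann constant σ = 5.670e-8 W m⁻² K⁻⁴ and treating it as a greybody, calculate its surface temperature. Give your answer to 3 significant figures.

I = εσT⁴, so T = (I/εσ)^(1/4) = (1161/(0.195×5.670×10⁻⁸))^(1/4) = 569 K.

T ≈ 569 K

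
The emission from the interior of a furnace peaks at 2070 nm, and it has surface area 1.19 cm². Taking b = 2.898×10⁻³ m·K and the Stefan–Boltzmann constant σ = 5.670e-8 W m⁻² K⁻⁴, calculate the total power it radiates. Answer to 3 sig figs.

Wien's law: T = b/λ_max = 2.898×10⁻³/2.070×10⁻⁶ = 1400.00 K.
Area A = 1.19 cm² = 1.19×10⁻⁴ m².
Then P = σAT⁴ = 5.670×10⁻⁸×1.19×10⁻⁴×(1400.00)⁴ = 25.9 W.

P ≈ 25.9 W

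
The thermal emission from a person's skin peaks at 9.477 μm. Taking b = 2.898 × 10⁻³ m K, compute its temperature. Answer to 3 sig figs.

Wien's law gives T = b/λ_max = (2.898×10⁻³ m·K)/(9.477×10⁻⁶ m) = 306 K.

T ≈ 306 K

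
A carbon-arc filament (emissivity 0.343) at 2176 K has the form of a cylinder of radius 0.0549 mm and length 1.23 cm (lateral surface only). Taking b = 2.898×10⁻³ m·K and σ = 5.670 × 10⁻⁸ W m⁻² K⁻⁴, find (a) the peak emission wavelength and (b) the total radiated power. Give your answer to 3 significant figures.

λ_max ≈ 1.33×10³ nm; P ≈ 1.85 W

(a) λ_max = b/T = 2.898×10⁻³/2176 = 1.332×10⁻⁶ m = 1.33×10³ nm.
Lateral area A = 2πrL = 2π×5.49×10⁻⁵×0.0123 = 4.24285×10⁻⁶ m².
(b) P = εσAT⁴ = 0.343×5.670×10⁻⁸×4.24285×10⁻⁶×(2176)⁴ = 1.85 W.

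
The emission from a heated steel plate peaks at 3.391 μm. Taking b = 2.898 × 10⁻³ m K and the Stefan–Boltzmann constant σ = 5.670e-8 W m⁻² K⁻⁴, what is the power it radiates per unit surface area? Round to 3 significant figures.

Wien's law: T = b/λ_max = 2.898×10⁻³/3.391×10⁻⁶ = 854.615 K.
Then I = σT⁴ = 5.670×10⁻⁸×(854.615)⁴ = 3.02×10⁴ W/m².

I ≈ 3.02×10⁴ W/m²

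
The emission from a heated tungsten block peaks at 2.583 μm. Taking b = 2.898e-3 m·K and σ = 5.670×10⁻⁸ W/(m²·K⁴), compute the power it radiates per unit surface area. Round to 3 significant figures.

I ≈ 8.98×10⁴ W/m²

Wien's law: T = b/λ_max = 2.898×10⁻³/2.583×10⁻⁶ = 1121.95 K.
Then I = σT⁴ = 5.670×10⁻⁸×(1121.95)⁴ = 8.98×10⁴ W/m².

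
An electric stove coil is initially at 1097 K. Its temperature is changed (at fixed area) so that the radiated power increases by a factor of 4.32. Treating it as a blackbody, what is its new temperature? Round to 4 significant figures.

T₂ ≈ 1582 K

P ∝ T⁴, so T₂/T₁ = (P₂/P₁)^(1/4) = (4.32)^(1/4) = 1.44169.
T₂ = 1097 × 1.44169 = 1582 K.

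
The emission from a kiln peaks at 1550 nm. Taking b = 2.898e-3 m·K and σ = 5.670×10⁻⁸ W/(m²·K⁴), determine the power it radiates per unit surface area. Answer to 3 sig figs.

Wien's law: T = b/λ_max = 2.898×10⁻³/1.550×10⁻⁶ = 1869.68 K.
Then I = σT⁴ = 5.670×10⁻⁸×(1869.68)⁴ = 6.93×10⁵ W/m².

I ≈ 6.93×10⁵ W/m²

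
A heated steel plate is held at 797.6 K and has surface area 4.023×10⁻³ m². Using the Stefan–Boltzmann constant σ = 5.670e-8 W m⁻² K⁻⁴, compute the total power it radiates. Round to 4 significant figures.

P ≈ 92.32 W

Area A = 4.023×10⁻³ m².
P = σAT⁴ = 5.670×10⁻⁸ × 4.023×10⁻³ × (797.6)⁴ = 92.32 W.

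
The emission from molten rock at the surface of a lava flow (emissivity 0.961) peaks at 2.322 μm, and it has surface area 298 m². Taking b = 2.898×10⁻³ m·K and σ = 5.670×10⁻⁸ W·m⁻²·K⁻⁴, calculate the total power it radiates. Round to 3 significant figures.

Wien's law: T = b/λ_max = 2.898×10⁻³/2.322×10⁻⁶ = 1248.06 K.
Area A = 298 m².
Then P = εσAT⁴ = 0.961×5.670×10⁻⁸×298×(1248.06)⁴ = 3.94×10⁷ W.

P ≈ 3.94×10⁷ W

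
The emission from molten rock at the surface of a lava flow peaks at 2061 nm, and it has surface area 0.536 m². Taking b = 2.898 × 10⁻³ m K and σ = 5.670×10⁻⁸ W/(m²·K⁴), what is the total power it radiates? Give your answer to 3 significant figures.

Wien's law: T = b/λ_max = 2.898×10⁻³/2.061×10⁻⁶ = 1406.11 K.
Area A = 0.536 m².
Then P = σAT⁴ = 5.670×10⁻⁸×0.536×(1406.11)⁴ = 1.19×10⁵ W.

P ≈ 1.19×10⁵ W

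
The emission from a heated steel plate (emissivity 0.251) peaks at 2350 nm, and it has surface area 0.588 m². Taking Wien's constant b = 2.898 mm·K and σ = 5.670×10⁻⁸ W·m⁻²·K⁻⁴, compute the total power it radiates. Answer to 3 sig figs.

Wien's law: T = b/λ_max = 2.898×10⁻³/2.350×10⁻⁶ = 1233.19 K.
Area A = 0.588 m².
Then P = εσAT⁴ = 0.251×5.670×10⁻⁸×0.588×(1233.19)⁴ = 1.94×10⁴ W.

P ≈ 1.94×10⁴ W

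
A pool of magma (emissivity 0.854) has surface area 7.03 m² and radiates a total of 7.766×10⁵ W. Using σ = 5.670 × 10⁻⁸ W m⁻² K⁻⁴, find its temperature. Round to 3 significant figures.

Area A = 7.03 m².
P = εσAT⁴ ⇒ T = (P/(εσA))^(1/4) = (7.766×10⁵/(0.854×5.670×10⁻⁸×7.03))^(1/4) = 1.23×10³ K.

T ≈ 1.23×10³ K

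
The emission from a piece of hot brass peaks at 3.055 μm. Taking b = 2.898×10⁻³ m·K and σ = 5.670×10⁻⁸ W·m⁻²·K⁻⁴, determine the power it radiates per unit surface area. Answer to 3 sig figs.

I ≈ 4.59×10⁴ W/m²

Wien's law: T = b/λ_max = 2.898×10⁻³/3.055×10⁻⁶ = 948.609 K.
Then I = σT⁴ = 5.670×10⁻⁸×(948.609)⁴ = 4.59×10⁴ W/m².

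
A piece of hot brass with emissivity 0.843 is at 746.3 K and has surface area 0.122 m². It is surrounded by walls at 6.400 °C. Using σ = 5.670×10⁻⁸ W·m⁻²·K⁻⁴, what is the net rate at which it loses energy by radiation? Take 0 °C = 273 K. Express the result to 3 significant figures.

Net loss ≈ 1.77×10³ W

Surroundings: T = 6.400 °C + 273 = 279.400 K.
Area A = 0.122 m².
Net radiated power P_net = εσA(T⁴ − T₀⁴) = 0.843×5.670×10⁻⁸×0.122×(746.3⁴ − 279.400⁴).
T⁴ − T₀⁴ = 3.10209×10¹¹ − 6.09404×10⁹ = 3.04115×10¹¹ K⁴, so P_net = 1.77×10³ W.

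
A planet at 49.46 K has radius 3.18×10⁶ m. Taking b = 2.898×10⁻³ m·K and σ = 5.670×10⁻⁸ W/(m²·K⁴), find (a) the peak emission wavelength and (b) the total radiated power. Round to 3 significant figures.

(a) λ_max = b/T = 2.898×10⁻³/49.46 = 5.859×10⁻⁵ m = 58.6 μm.
Surface area A = 4πR² = 4π(3.18×10⁶ m)² = 1.27076×10¹⁴ m².
(b) P = σAT⁴ = 5.670×10⁻⁸×1.27076×10¹⁴×(49.46)⁴ = 4.31×10¹³ W.

λ_max ≈ 58.6 μm; P ≈ 4.31×10¹³ W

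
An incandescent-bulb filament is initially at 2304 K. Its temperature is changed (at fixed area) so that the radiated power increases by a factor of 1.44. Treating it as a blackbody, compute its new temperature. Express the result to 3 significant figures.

T₂ ≈ 2.52×10³ K

P ∝ T⁴, so T₂/T₁ = (P₂/P₁)^(1/4) = (1.44)^(1/4) = 1.09545.
T₂ = 2304 × 1.09545 = 2.52×10³ K.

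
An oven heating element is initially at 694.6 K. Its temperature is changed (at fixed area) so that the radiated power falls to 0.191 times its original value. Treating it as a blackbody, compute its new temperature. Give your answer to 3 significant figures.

T₂ ≈ 459 K

P ∝ T⁴, so T₂/T₁ = (P₂/P₁)^(1/4) = (0.191)^(1/4) = 0.661087.
T₂ = 694.6 × 0.661087 = 459 K.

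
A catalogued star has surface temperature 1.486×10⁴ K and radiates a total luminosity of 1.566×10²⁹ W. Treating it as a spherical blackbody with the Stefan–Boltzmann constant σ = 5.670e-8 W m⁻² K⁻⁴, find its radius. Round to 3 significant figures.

L = 4πR²σT⁴ ⇒ R = √(L/(4πσT⁴)).
σT⁴ = 2.76477×10⁹ W/m², so R = √(1.566×10²⁹/(4π×2.76477×10⁹)) = 2.12×10⁹ m.

R ≈ 2.12×10⁹ m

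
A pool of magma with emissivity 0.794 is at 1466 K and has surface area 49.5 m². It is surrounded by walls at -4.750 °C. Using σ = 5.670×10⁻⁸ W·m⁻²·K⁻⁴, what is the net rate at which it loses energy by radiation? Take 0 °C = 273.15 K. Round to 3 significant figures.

Net loss ≈ 1.03×10⁷ W

Surroundings: T = -4.750 °C + 273.15 = 268.400 K.
Area A = 49.5 m².
Net radiated power P_net = εσA(T⁴ − T₀⁴) = 0.794×5.670×10⁻⁸×49.5×(1466⁴ − 268.400⁴).
T⁴ − T₀⁴ = 4.61887×10¹² − 5.18955×10⁹ = 4.61368×10¹² K⁴, so P_net = 1.03×10⁷ W.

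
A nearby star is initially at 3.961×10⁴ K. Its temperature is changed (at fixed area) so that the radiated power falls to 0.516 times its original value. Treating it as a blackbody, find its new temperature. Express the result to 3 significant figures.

P ∝ T⁴, so T₂/T₁ = (P₂/P₁)^(1/4) = (0.516)^(1/4) = 0.847544.
T₂ = 3.961×10⁴ × 0.847544 = 3.36×10⁴ K.

T₂ ≈ 3.36×10⁴ K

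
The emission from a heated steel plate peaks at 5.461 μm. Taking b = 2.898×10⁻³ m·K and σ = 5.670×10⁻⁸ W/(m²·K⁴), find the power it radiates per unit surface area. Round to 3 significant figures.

Wien's law: T = b/λ_max = 2.898×10⁻³/5.461×10⁻⁶ = 530.672 K.
Then I = σT⁴ = 5.670×10⁻⁸×(530.672)⁴ = 4.50×10³ W/m².

I ≈ 4.50×10³ W/m²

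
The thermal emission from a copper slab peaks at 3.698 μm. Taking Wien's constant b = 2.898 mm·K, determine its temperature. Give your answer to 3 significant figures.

Wien's law gives T = b/λ_max = (2.898×10⁻³ m·K)/(3.698×10⁻⁶ m) = 784 K.

T ≈ 784 K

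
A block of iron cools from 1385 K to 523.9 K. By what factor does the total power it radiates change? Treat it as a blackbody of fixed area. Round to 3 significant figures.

P₂/P₁ ≈ 0.0205

P ∝ T⁴, so P₂/P₁ = (T₂/T₁)⁴ = (523.9/1385)⁴ = (0.378267)⁴ = 0.0205.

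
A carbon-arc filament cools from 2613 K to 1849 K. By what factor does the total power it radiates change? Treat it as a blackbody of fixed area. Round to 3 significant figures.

P₂/P₁ ≈ 0.251

P ∝ T⁴, so P₂/P₁ = (T₂/T₁)⁴ = (1849/2613)⁴ = (0.707616)⁴ = 0.251.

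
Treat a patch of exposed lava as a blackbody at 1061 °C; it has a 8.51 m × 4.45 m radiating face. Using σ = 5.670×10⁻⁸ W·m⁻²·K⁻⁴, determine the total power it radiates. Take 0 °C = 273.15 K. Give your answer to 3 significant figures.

P ≈ 6.80×10⁶ W

T = 1061 °C + 273.15 = 1334.15 K.
Area A = 8.51 × 4.45 = 37.8695 m².
P = σAT⁴ = 5.670×10⁻⁸ × 37.8695 × (1334.15)⁴ = 6.80×10⁶ W.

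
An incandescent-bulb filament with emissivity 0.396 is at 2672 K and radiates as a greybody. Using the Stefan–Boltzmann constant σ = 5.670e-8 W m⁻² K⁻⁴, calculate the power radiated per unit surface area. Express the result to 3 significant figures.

I ≈ 1.14×10⁶ W/m²

Stefan–Boltzmann: I = εσT⁴ = 0.396 × 5.670×10⁻⁸ × (2672)⁴ = 1.14×10⁶ W/m².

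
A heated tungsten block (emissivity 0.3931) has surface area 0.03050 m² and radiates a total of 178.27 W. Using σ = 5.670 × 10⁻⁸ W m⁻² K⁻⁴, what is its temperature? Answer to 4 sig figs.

T ≈ 715.6 K

Area A = 0.03050 m².
P = εσAT⁴ ⇒ T = (P/(εσA))^(1/4) = (178.27/(0.3931×5.670×10⁻⁸×0.03050))^(1/4) = 715.6 K.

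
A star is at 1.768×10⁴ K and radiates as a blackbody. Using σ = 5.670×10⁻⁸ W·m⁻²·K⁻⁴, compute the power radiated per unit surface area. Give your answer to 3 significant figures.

I ≈ 5.54×10⁹ W/m²

Stefan–Boltzmann: I = σT⁴ = 5.670×10⁻⁸ × (1.768×10⁴)⁴ = 5.54×10⁹ W/m².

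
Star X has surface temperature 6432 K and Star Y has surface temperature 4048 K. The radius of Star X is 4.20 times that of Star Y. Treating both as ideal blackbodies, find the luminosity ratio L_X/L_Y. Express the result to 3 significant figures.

L_X/L_Y ≈ 112

L ∝ R²T⁴, so L_X/L_Y = (R_X/R_Y)²(T_X/T_Y)⁴ = (4.20)² × (6432/4048)⁴ = 17.64 × 6.37415 = 112.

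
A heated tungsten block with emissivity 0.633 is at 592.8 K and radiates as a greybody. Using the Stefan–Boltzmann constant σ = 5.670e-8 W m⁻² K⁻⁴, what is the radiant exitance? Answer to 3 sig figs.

I ≈ 4.43×10³ W/m²

Stefan–Boltzmann: I = εσT⁴ = 0.633 × 5.670×10⁻⁸ × (592.8)⁴ = 4.43×10³ W/m².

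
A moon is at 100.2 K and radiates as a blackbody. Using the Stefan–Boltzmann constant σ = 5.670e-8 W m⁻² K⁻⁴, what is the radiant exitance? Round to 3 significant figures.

Stefan–Boltzmann: I = σT⁴ = 5.670×10⁻⁸ × (100.2)⁴ = 5.72 W/m².

I ≈ 5.72 W/m²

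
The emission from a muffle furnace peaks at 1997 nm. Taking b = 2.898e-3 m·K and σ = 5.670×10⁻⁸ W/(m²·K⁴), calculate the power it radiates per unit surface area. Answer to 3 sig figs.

I ≈ 2.51×10⁵ W/m²

Wien's law: T = b/λ_max = 2.898×10⁻³/1.997×10⁻⁶ = 1451.18 K.
Then I = σT⁴ = 5.670×10⁻⁸×(1451.18)⁴ = 2.51×10⁵ W/m².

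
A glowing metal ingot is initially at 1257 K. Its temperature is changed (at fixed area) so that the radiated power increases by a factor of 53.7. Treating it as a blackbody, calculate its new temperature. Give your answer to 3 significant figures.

T₂ ≈ 3.40×10³ K

P ∝ T⁴, so T₂/T₁ = (P₂/P₁)^(1/4) = (53.7)^(1/4) = 2.70703.
T₂ = 1257 × 2.70703 = 3.40×10³ K.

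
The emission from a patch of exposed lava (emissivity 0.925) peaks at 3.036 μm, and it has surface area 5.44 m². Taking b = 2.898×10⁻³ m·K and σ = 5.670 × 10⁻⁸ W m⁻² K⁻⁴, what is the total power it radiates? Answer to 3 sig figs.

P ≈ 2.37×10⁵ W

Wien's law: T = b/λ_max = 2.898×10⁻³/3.036×10⁻⁶ = 954.545 K.
Area A = 5.44 m².
Then P = εσAT⁴ = 0.925×5.670×10⁻⁸×5.44×(954.545)⁴ = 2.37×10⁵ W.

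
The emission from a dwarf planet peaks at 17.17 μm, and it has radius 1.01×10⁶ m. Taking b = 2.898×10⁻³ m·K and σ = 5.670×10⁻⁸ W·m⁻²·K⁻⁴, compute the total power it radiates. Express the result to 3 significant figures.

P ≈ 5.90×10¹⁴ W

Wien's law: T = b/λ_max = 2.898×10⁻³/1.717×10⁻⁵ = 168.783 K.
Surface area A = 4πR² = 4π(1.01×10⁶ m)² = 1.28190×10¹³ m².
Then P = σAT⁴ = 5.670×10⁻⁸×1.28190×10¹³×(168.783)⁴ = 5.90×10¹⁴ W.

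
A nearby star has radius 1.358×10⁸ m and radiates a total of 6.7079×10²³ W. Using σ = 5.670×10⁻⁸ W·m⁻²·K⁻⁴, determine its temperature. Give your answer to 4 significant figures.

T ≈ 2673 K

Surface area A = 4πR² = 4π(1.358×10⁸ m)² = 2.31744×10¹⁷ m².
P = σAT⁴ ⇒ T = (P/(σA))^(1/4) = (6.7079×10²³/(5.670×10⁻⁸×2.31744×10¹⁷))^(1/4) = 2673 K.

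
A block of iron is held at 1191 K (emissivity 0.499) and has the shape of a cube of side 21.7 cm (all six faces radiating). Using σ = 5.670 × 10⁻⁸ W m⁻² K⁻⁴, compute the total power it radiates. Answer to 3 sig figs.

P ≈ 1.61×10⁴ W

Area A = 6s² = 6×(0.217 m)² = 0.282534 m².
P = εσAT⁴ = 0.499 × 5.670×10⁻⁸ × 0.282534 × (1191)⁴ = 1.61×10⁴ W.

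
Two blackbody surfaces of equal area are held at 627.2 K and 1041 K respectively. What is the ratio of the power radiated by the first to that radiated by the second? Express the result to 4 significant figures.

With equal areas, P₁/P₂ = (T₁/T₂)⁴ = (627.2/1041)⁴ = 0.1318.

P₁/P₂ ≈ 0.1318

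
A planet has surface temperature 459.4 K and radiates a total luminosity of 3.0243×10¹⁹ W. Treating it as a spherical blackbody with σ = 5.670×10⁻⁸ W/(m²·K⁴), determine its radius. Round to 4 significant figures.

L = 4πR²σT⁴ ⇒ R = √(L/(4πσT⁴)).
σT⁴ = 2525.50 W/m², so R = √(3.0243×10¹⁹/(4π×2525.50)) = 3.087×10⁷ m.

R ≈ 3.087×10⁷ m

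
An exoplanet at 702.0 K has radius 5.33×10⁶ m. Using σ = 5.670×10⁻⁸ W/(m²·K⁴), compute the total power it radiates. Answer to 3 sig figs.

Surface area A = 4πR² = 4π(5.33×10⁶ m)² = 3.56997×10¹⁴ m².
P = σAT⁴ = 5.670×10⁻⁸ × 3.56997×10¹⁴ × (702.0)⁴ = 4.92×10¹⁸ W.

P ≈ 4.92×10¹⁸ W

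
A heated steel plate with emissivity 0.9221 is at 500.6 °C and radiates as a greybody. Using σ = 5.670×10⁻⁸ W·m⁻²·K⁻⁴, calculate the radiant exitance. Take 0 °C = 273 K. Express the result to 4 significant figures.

T = 500.6 °C + 273 = 773.6 K.
Stefan–Boltzmann: I = εσT⁴ = 0.9221 × 5.670×10⁻⁸ × (773.6)⁴ = 1.873×10⁴ W/m².

I ≈ 1.873×10⁴ W/m²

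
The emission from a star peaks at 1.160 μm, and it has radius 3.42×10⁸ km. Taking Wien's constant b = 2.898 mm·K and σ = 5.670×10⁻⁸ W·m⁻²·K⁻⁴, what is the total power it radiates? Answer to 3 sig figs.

P ≈ 3.25×10³⁰ W

Wien's law: T = b/λ_max = 2.898×10⁻³/1.160×10⁻⁶ = 2498.28 K.
Surface area A = 4πR² = 4π(3.42×10¹¹ m)² = 1.46981×10²⁴ m².
Then P = σAT⁴ = 5.670×10⁻⁸×1.46981×10²⁴×(2498.28)⁴ = 3.25×10³⁰ W.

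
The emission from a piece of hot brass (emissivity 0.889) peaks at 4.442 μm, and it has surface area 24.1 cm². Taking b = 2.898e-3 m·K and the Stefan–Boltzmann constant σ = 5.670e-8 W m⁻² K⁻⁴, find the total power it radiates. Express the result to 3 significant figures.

P ≈ 22.0 W

Wien's law: T = b/λ_max = 2.898×10⁻³/4.442×10⁻⁶ = 652.409 K.
Area A = 24.1 cm² = 2.41×10⁻³ m².
Then P = εσAT⁴ = 0.889×5.670×10⁻⁸×2.41×10⁻³×(652.409)⁴ = 22.0 W.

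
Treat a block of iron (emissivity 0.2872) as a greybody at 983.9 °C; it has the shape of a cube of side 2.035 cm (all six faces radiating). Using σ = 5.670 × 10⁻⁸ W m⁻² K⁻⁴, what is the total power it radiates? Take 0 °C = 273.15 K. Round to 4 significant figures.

T = 983.9 °C + 273.15 = 1257.05 K.
Area A = 6s² = 6×(0.02035 m)² = 2.48474×10⁻³ m².
P = εσAT⁴ = 0.2872 × 5.670×10⁻⁸ × 2.48474×10⁻³ × (1257.05)⁴ = 101.0 W.

P ≈ 101.0 W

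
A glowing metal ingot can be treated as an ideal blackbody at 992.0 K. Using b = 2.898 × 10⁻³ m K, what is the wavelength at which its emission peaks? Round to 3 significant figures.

Wien's displacement law: λ_max = b/T = (2.898×10⁻³ m·K)/(992.0 K) = 2.921×10⁻⁶ m.
That is 2.92×10³ nm, in the infrared range.

λ_max ≈ 2.92×10³ nm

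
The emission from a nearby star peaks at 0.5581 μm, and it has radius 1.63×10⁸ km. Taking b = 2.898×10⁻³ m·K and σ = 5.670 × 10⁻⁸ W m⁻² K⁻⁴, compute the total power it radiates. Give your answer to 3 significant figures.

P ≈ 1.38×10³¹ W

Wien's law: T = b/λ_max = 2.898×10⁻³/5.581×10⁻⁷ = 5192.62 K.
Surface area A = 4πR² = 4π(1.63×10¹¹ m)² = 3.33876×10²³ m².
Then P = σAT⁴ = 5.670×10⁻⁸×3.33876×10²³×(5192.62)⁴ = 1.38×10³¹ W.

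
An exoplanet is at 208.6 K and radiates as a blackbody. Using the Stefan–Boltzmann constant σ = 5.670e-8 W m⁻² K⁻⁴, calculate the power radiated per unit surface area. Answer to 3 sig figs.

Stefan–Boltzmann: I = σT⁴ = 5.670×10⁻⁸ × (208.6)⁴ = 107 W/m².

I ≈ 107 W/m²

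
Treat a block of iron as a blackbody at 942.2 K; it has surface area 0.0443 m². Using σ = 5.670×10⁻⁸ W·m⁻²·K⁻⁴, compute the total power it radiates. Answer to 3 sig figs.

Area A = 0.0443 m².
P = σAT⁴ = 5.670×10⁻⁸ × 0.0443 × (942.2)⁴ = 1.98×10³ W.

P ≈ 1.98×10³ W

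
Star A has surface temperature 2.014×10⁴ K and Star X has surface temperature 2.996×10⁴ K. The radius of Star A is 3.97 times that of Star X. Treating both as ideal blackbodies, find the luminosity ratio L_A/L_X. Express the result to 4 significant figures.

L_A/L_X ≈ 3.218

L ∝ R²T⁴, so L_A/L_X = (R_A/R_X)²(T_A/T_X)⁴ = (3.97)² × (2.014×10⁴/2.996×10⁴)⁴ = 15.7609 × 0.204207 = 3.218.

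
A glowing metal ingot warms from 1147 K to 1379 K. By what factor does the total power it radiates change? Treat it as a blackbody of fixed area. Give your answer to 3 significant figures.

P ∝ T⁴, so P₂/P₁ = (T₂/T₁)⁴ = (1379/1147)⁴ = (1.20227)⁴ = 2.09.

P₂/P₁ ≈ 2.09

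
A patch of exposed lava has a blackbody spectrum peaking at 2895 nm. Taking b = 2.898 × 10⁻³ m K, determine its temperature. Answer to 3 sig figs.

T ≈ 1.00×10³ K

Wien's law gives T = b/λ_max = (2.898×10⁻³ m·K)/(2.895×10⁻⁶ m) = 1.00×10³ K.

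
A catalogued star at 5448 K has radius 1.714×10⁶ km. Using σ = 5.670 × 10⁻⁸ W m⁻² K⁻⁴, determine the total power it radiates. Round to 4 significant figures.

Surface area A = 4πR² = 4π(1.714×10⁹ m)² = 3.69174×10¹⁹ m².
P = σAT⁴ = 5.670×10⁻⁸ × 3.69174×10¹⁹ × (5448)⁴ = 1.844×10²⁷ W.

P ≈ 1.844×10²⁷ W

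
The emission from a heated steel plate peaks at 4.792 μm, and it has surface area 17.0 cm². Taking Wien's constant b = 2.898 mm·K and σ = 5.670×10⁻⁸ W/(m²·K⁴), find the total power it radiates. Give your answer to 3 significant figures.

Wien's law: T = b/λ_max = 2.898×10⁻³/4.792×10⁻⁶ = 604.758 K.
Area A = 17.0 cm² = 1.70×10⁻³ m².
Then P = σAT⁴ = 5.670×10⁻⁸×1.70×10⁻³×(604.758)⁴ = 12.9 W.

P ≈ 12.9 W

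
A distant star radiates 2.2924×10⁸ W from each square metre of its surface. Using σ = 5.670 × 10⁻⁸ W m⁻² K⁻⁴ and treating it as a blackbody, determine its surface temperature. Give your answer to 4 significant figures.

I = σT⁴, so T = (I/σ)^(1/4) = (2.2924×10⁸/(5.670×10⁻⁸))^(1/4) = 7974 K.

T ≈ 7974 K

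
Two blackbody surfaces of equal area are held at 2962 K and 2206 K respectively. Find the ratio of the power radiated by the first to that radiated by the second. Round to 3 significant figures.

P₁/P₂ ≈ 3.25

With equal areas, P₁/P₂ = (T₁/T₂)⁴ = (2962/2206)⁴ = 3.25.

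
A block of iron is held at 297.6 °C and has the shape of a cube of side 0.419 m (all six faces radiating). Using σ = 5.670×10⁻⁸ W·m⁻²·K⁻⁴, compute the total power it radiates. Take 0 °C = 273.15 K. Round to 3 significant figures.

T = 297.6 °C + 273.15 = 570.75 K.
Area A = 6s² = 6×(0.419 m)² = 1.05337 m².
P = σAT⁴ = 5.670×10⁻⁸ × 1.05337 × (570.75)⁴ = 6.34×10³ W.

P ≈ 6.34×10³ W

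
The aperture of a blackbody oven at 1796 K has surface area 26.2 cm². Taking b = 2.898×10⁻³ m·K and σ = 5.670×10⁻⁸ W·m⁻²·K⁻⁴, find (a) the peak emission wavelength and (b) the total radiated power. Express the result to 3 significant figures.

(a) λ_max = b/T = 2.898×10⁻³/1796 = 1.614×10⁻⁶ m = 1.61×10³ nm.
Area A = 26.2 cm² = 2.62×10⁻³ m².
(b) P = σAT⁴ = 5.670×10⁻⁸×2.62×10⁻³×(1796)⁴ = 1.55×10³ W.

λ_max ≈ 1.61×10³ nm; P ≈ 1.55×10³ W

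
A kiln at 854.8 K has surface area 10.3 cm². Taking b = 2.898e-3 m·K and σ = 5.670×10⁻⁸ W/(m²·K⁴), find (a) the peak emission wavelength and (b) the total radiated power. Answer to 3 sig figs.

(a) λ_max = b/T = 2.898×10⁻³/854.8 = 3.390×10⁻⁶ m = 3.39 μm.
Area A = 10.3 cm² = 1.03×10⁻³ m².
(b) P = σAT⁴ = 5.670×10⁻⁸×1.03×10⁻³×(854.8)⁴ = 31.2 W.

λ_max ≈ 3.39 μm; P ≈ 31.2 W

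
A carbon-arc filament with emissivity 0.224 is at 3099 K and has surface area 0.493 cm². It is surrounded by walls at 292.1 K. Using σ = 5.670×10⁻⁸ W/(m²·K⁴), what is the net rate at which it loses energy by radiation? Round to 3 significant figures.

Area A = 0.493 cm² = 4.93×10⁻⁵ m².
Net radiated power P_net = εσA(T⁴ − T₀⁴) = 0.224×5.670×10⁻⁸×4.93×10⁻⁵×(3099⁴ − 292.1⁴).
T⁴ − T₀⁴ = 9.22330×10¹³ − 7.27991×10⁹ = 9.22257×10¹³ K⁴, so P_net = 57.7 W.

Net loss ≈ 57.7 W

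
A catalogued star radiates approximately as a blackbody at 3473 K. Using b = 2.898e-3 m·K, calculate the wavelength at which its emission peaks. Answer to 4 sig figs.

Wien's displacement law: λ_max = b/T = (2.898×10⁻³ m·K)/(3473 K) = 8.3444×10⁻⁷ m.
That is 834.4 nm, in the infrared range.

λ_max ≈ 834.4 nm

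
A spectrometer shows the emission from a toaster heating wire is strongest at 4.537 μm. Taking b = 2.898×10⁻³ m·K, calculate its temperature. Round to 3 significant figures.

T ≈ 639 K

Wien's law gives T = b/λ_max = (2.898×10⁻³ m·K)/(4.537×10⁻⁶ m) = 639 K.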